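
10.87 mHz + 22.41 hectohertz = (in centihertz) 2.241e+05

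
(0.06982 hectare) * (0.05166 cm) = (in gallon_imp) 79.34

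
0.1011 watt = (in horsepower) 0.0001356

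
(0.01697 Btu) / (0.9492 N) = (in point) 5.347e+04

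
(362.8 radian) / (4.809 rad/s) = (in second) 75.44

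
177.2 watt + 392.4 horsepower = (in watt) 2.928e+05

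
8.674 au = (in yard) 1.419e+12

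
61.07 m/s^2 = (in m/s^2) 61.07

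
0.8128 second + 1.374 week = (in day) 9.618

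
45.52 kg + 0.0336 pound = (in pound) 100.4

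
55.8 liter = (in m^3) 0.0558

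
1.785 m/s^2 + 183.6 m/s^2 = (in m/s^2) 185.4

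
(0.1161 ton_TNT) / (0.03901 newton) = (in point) 3.53e+13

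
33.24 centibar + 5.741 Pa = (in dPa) 3.325e+05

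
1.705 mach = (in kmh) 2090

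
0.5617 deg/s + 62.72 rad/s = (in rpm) 599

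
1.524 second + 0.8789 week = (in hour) 147.7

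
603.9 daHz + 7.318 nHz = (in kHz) 6.039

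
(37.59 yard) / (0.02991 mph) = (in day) 0.02975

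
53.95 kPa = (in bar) 0.5395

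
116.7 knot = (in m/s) 60.04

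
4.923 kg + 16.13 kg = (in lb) 46.41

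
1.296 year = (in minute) 6.812e+05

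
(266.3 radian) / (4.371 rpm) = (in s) 581.8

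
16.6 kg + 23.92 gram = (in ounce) 586.4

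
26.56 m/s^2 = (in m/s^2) 26.56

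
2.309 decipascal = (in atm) 2.279e-06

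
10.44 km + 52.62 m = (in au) 7.014e-08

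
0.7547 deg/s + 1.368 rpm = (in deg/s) 8.963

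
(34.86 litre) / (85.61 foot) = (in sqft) 0.01438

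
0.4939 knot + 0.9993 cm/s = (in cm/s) 26.41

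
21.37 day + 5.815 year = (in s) 1.852e+08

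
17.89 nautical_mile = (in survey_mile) 20.59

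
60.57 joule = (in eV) 3.78e+20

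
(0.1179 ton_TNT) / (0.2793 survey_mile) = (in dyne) 1.097e+11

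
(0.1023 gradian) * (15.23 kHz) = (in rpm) 233.7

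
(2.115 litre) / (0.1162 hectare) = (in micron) 1.82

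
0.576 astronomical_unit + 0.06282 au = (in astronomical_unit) 0.6388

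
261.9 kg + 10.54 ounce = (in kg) 262.2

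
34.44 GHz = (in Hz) 3.444e+10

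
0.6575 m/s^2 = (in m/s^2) 0.6575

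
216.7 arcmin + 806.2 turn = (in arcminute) 1.741e+07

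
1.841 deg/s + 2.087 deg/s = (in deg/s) 3.928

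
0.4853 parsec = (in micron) 1.497e+22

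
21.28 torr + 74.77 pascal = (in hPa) 29.12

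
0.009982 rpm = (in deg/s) 0.05989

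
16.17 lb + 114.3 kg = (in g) 1.216e+05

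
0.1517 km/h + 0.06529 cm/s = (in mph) 0.09572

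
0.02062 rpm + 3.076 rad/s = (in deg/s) 176.4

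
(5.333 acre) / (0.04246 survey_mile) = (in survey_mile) 0.1963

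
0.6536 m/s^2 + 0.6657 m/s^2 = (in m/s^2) 1.319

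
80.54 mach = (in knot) 5.331e+04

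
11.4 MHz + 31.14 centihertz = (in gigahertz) 0.0114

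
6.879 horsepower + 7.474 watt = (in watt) 5137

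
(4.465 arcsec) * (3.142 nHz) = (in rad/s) 6.801e-14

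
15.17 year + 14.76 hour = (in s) 4.785e+08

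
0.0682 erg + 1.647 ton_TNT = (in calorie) 1.647e+09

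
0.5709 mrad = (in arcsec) 117.8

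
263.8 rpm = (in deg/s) 1583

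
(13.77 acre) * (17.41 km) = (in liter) 9.702e+11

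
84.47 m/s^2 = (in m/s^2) 84.47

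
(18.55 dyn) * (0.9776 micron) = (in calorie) 4.334e-11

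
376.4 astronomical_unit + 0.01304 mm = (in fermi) 5.631e+28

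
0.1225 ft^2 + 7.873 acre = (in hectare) 3.186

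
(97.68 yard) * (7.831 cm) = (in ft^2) 75.29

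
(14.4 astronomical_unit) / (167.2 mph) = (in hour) 8.006e+06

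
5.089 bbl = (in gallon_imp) 178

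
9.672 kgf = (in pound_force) 21.32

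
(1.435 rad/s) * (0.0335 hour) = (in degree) 9916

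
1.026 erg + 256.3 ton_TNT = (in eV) 6.693e+30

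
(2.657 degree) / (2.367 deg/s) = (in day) 1.299e-05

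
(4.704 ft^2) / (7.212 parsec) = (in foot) 6.443e-18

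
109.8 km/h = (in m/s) 30.5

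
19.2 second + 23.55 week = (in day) 164.9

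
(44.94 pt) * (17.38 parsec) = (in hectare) 8.502e+11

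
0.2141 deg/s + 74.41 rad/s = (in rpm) 710.6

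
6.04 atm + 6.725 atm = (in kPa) 1293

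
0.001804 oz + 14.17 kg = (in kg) 14.17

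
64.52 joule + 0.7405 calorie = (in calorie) 16.16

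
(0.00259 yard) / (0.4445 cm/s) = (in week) 8.81e-07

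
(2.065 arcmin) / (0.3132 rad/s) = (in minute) 3.196e-05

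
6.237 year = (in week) 325.2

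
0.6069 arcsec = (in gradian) 0.0001873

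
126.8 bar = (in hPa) 1.268e+05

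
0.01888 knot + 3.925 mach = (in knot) 2598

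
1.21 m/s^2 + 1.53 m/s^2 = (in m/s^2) 2.74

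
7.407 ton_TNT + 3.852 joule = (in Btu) 2.937e+07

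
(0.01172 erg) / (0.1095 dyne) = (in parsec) 3.469e-20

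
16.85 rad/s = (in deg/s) 965.4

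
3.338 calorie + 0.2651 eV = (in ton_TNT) 3.338e-09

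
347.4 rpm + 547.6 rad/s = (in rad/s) 584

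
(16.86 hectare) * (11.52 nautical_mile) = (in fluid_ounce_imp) 1.266e+14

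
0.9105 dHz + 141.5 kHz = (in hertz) 1.415e+05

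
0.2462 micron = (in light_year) 2.602e-23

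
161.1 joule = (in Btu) 0.1527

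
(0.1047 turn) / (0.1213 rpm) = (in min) 0.8631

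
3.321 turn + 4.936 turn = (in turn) 8.257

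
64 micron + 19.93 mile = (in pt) 9.092e+07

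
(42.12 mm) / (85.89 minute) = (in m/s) 8.173e-06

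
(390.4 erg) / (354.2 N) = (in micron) 0.1102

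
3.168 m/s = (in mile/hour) 7.087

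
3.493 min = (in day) 0.002426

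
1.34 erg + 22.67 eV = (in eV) 8.364e+11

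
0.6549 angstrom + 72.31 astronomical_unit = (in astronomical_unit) 72.31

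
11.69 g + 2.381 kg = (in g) 2393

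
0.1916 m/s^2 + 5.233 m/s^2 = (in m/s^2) 5.425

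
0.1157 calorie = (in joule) 0.4841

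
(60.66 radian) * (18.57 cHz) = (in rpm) 107.6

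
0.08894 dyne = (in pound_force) 1.999e-07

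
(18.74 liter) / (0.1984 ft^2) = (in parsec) 3.295e-17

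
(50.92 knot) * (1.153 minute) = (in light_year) 1.916e-13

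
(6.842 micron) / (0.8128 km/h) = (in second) 3.03e-05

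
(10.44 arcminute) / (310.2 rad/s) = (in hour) 2.719e-09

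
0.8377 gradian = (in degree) 0.7539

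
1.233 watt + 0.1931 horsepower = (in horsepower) 0.1948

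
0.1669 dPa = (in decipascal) 0.1669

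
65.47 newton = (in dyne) 6.547e+06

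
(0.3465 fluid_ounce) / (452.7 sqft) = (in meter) 2.436e-07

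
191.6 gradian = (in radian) 3.01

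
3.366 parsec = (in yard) 1.136e+17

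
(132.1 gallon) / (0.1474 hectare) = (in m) 0.0003392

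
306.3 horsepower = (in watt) 2.284e+05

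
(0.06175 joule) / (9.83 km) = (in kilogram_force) 6.406e-07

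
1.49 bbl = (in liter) 236.9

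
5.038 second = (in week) 8.33e-06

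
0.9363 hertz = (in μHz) 9.363e+05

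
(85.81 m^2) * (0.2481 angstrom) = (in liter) 2.129e-06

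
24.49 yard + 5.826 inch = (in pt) 6.39e+04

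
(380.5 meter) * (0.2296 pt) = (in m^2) 0.03082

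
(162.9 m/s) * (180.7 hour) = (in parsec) 3.434e-09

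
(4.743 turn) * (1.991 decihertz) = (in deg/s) 340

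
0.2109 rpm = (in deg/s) 1.265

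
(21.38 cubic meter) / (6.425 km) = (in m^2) 0.003328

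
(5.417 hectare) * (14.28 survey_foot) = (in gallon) 6.229e+07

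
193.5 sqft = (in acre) 0.004442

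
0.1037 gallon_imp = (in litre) 0.4714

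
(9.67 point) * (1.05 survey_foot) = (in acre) 2.698e-07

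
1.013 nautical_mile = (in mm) 1.876e+06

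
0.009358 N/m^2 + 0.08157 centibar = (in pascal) 81.58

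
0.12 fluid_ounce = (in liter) 0.003549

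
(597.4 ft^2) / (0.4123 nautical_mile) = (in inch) 2.862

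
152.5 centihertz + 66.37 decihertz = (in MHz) 8.162e-06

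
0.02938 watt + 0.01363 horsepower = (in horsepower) 0.01367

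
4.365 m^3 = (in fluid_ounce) 1.476e+05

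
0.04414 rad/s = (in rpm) 0.4215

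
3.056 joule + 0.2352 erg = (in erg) 3.056e+07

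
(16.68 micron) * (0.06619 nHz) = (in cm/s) 1.104e-13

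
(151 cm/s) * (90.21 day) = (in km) 1.177e+04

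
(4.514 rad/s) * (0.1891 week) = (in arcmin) 1.775e+09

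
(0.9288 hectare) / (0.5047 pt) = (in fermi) 5.217e+22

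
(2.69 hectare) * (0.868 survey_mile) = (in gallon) 9.927e+09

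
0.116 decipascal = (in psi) 1.682e-06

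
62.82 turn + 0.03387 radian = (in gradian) 2.513e+04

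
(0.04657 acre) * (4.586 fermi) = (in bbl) 5.436e-12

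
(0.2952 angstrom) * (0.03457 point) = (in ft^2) 3.875e-15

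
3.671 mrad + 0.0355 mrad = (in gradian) 0.236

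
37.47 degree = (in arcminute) 2248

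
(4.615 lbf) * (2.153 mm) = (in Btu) 4.189e-05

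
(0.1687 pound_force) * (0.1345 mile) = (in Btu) 0.154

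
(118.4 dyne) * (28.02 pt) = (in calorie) 2.797e-06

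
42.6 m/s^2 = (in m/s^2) 42.6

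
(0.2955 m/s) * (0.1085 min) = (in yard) 2.104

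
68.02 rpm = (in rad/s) 7.123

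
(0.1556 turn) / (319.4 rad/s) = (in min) 5.102e-05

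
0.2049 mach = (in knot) 135.6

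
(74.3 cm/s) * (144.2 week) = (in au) 0.0004332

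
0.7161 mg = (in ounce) 2.526e-05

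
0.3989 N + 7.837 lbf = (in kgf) 3.595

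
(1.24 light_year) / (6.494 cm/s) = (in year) 5.728e+09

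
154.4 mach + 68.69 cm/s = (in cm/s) 5.257e+06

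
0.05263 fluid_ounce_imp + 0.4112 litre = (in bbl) 0.002596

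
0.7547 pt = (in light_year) 2.814e-20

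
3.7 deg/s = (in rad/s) 0.06458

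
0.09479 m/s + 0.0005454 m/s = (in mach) 0.00028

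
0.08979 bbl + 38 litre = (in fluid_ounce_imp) 1840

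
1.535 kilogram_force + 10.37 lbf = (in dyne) 6.118e+06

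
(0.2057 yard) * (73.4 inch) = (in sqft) 3.775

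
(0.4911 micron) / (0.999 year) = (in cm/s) 1.559e-12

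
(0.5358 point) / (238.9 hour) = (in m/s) 2.198e-10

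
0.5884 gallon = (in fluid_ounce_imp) 78.39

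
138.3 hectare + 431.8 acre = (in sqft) 3.37e+07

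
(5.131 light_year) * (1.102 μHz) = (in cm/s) 5.349e+12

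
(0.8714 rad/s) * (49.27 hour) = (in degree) 8.856e+06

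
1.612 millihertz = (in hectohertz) 1.612e-05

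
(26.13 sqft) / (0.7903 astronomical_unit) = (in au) 1.373e-22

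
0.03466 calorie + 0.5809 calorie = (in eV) 1.608e+19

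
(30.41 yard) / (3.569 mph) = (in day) 0.0002017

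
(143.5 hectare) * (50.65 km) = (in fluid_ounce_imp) 2.558e+15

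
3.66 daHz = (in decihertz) 366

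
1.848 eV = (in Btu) 2.806e-22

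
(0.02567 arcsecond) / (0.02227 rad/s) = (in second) 5.588e-06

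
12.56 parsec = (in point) 1.099e+21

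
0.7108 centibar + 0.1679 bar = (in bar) 0.175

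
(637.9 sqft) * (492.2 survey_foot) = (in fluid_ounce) 3.006e+08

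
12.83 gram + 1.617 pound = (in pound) 1.645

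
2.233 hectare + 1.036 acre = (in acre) 6.554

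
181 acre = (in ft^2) 7.884e+06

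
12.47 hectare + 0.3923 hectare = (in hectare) 12.86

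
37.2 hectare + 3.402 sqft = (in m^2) 3.72e+05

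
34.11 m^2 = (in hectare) 0.003411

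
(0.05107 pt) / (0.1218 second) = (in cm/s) 0.01479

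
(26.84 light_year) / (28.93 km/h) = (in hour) 8.777e+12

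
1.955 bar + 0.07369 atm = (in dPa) 2.03e+06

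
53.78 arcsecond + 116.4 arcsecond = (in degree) 0.04727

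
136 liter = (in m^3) 0.136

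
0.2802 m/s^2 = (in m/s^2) 0.2802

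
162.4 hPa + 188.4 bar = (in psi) 2735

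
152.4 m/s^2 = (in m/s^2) 152.4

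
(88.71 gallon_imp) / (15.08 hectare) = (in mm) 0.002674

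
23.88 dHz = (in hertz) 2.388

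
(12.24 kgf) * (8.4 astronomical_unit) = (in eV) 9.414e+32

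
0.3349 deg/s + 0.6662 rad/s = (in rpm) 6.418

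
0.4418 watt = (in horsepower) 0.0005925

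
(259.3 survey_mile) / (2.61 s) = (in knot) 3.108e+05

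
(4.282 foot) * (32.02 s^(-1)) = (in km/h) 150.4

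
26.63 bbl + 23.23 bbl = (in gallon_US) 2094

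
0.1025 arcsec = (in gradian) 3.164e-05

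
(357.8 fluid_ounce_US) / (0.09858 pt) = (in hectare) 0.03043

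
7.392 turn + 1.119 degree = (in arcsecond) 9.584e+06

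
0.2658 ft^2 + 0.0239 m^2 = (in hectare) 4.859e-06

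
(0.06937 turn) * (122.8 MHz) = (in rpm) 5.111e+08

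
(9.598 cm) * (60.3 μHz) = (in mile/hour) 1.295e-05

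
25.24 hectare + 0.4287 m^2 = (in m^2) 2.524e+05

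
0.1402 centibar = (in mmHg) 1.052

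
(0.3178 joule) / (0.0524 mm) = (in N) 6065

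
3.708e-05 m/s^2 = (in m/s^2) 3.708e-05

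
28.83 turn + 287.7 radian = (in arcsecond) 9.671e+07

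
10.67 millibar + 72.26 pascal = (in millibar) 11.39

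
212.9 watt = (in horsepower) 0.2855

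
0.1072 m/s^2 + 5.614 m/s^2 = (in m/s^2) 5.721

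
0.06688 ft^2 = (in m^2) 0.006213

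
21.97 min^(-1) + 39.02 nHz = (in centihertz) 36.62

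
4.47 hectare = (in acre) 11.05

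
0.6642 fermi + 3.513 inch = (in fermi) 8.923e+13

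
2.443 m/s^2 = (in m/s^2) 2.443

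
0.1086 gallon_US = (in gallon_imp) 0.09043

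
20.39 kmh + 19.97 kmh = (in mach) 0.03293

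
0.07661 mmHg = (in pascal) 10.21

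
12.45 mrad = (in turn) 0.001981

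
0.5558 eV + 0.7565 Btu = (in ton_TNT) 1.908e-07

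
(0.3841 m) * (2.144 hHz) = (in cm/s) 8235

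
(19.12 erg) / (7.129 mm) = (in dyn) 26.82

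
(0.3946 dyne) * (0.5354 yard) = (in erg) 19.32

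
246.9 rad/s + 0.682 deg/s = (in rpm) 2358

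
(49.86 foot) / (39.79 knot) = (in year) 2.354e-08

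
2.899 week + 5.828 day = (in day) 26.12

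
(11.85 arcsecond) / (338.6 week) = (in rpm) 2.679e-12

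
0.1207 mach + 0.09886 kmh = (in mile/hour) 92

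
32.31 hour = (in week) 0.1923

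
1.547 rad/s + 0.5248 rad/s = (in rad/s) 2.072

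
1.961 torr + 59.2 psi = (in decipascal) 4.084e+06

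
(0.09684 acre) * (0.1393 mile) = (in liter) 8.786e+07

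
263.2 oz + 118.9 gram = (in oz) 267.4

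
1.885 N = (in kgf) 0.1922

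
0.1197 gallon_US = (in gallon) 0.1197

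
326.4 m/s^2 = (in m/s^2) 326.4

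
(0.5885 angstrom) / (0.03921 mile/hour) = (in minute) 5.596e-11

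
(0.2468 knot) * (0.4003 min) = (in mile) 0.001895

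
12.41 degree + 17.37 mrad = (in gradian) 14.89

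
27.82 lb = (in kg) 12.62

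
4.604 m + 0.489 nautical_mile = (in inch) 3.584e+04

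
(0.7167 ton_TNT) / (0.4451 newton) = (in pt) 1.91e+13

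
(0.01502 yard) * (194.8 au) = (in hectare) 4.002e+07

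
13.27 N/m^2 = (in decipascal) 132.7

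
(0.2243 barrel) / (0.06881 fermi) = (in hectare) 5.183e+10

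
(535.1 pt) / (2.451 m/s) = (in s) 0.07702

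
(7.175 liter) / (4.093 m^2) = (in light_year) 1.853e-19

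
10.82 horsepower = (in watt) 8068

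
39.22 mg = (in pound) 8.647e-05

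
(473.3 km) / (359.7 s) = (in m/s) 1316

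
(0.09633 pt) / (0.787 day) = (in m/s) 4.998e-10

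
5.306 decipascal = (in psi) 7.696e-05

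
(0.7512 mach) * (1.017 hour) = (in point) 2.655e+09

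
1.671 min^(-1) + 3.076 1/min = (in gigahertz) 7.912e-11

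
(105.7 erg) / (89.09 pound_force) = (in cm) 2.667e-06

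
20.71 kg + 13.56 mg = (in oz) 730.5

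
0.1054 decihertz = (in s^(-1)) 0.01054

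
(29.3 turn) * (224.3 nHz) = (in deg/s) 0.002366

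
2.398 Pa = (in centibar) 0.002398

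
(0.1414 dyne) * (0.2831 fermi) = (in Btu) 3.794e-25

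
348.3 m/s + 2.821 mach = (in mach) 3.844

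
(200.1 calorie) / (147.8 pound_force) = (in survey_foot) 4.178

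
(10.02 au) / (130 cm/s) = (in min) 1.922e+10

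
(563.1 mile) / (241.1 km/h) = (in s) 1.353e+04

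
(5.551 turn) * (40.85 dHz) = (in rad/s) 142.5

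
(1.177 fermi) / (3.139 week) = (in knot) 1.205e-21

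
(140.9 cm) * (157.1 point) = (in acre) 1.93e-05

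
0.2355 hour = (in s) 847.8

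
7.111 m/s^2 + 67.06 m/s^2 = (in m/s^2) 74.17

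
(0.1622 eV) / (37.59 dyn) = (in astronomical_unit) 4.621e-28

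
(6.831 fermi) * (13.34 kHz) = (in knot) 1.771e-10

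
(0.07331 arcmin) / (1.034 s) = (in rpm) 0.0001969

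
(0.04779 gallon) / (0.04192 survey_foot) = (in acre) 3.499e-06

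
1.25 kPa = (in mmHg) 9.376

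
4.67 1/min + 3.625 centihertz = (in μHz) 1.141e+05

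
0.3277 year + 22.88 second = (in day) 119.6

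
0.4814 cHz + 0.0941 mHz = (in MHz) 4.908e-09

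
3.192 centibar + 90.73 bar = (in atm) 89.58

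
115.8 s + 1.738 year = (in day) 634.4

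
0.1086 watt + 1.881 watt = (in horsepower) 0.002668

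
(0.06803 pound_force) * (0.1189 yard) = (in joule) 0.0329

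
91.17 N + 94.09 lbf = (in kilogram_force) 51.98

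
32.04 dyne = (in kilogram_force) 3.267e-05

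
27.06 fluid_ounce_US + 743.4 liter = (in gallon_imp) 163.7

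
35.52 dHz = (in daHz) 0.3552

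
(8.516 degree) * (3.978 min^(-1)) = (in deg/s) 0.5646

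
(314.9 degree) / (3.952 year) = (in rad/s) 4.41e-08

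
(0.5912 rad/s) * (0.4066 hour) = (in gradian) 5.509e+04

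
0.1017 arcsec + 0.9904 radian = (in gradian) 63.05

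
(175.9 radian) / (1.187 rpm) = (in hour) 0.3931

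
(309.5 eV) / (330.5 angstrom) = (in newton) 1.5e-09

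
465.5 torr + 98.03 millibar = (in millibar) 718.6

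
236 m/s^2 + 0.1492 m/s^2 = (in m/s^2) 236.1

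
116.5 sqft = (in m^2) 10.82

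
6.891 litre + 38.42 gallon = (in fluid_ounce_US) 5151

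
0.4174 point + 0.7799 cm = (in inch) 0.3128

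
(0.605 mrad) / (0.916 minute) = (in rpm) 0.0001051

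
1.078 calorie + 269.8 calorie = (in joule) 1133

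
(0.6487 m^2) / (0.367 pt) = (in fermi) 5.01e+18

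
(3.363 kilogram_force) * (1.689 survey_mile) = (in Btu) 84.97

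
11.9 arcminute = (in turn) 0.0005509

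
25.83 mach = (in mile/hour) 1.967e+04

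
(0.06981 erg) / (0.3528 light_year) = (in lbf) 4.702e-25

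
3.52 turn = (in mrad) 2.212e+04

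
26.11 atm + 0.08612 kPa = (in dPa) 2.646e+07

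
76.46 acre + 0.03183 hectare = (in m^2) 3.097e+05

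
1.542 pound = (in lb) 1.542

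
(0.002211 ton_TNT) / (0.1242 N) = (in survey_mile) 4.628e+04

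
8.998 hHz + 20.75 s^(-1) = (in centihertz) 9.206e+04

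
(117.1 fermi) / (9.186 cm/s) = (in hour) 3.541e-16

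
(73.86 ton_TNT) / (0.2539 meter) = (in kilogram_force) 1.241e+11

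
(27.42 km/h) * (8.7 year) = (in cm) 2.09e+11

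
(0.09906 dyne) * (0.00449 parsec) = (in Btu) 1.301e+05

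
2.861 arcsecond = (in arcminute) 0.04768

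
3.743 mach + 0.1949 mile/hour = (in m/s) 1275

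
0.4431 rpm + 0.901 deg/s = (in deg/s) 3.56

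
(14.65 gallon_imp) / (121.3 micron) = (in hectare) 0.05491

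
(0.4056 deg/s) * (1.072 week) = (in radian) 4590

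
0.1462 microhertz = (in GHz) 1.462e-16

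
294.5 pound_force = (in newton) 1310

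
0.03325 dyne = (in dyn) 0.03325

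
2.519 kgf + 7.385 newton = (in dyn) 3.209e+06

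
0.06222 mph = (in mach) 8.169e-05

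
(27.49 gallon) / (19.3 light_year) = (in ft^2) 6.134e-18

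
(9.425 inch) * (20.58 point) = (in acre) 4.295e-07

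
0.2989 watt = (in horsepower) 0.0004008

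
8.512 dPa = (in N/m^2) 0.8512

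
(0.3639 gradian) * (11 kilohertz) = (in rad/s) 62.88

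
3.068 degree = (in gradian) 3.409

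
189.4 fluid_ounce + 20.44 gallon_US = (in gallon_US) 21.92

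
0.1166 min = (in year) 2.218e-07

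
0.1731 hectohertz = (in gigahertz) 1.731e-08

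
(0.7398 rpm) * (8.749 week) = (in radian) 4.099e+05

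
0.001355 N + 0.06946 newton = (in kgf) 0.007221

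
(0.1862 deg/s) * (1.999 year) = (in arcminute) 7.043e+08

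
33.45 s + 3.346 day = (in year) 0.009168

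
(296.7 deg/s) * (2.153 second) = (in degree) 638.8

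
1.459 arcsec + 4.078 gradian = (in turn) 0.0102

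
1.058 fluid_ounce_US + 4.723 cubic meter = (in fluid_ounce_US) 1.597e+05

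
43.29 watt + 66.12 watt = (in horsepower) 0.1467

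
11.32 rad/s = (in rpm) 108.1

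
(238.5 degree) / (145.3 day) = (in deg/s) 1.9e-05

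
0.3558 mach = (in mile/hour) 271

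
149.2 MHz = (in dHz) 1.492e+09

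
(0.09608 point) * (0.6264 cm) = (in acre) 5.246e-11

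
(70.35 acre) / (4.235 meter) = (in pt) 1.906e+08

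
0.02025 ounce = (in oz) 0.02025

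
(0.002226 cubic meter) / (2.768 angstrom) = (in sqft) 8.656e+07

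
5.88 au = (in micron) 8.796e+17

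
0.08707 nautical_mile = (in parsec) 5.226e-15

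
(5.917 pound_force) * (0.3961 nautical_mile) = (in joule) 1.931e+04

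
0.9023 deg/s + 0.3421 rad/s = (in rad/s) 0.3578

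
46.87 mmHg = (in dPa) 6.249e+04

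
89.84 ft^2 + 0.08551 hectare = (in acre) 0.2134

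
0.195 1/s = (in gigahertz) 1.95e-10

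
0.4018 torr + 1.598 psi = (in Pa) 1.107e+04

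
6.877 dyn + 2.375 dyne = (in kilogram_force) 9.434e-06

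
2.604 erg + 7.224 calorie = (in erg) 3.023e+08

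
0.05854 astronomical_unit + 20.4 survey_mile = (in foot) 2.873e+10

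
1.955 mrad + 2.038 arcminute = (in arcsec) 525.5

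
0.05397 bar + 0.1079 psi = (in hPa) 61.41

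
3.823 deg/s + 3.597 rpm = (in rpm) 4.234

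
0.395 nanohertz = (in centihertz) 3.95e-08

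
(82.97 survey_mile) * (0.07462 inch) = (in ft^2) 2724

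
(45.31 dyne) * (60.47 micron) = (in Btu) 2.597e-11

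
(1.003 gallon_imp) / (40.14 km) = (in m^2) 1.136e-07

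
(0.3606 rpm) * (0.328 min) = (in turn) 0.1183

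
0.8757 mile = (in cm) 1.409e+05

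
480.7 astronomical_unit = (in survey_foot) 2.359e+14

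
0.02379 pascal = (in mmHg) 0.0001784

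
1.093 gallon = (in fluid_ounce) 139.9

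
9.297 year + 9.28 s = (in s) 2.932e+08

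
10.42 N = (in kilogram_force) 1.063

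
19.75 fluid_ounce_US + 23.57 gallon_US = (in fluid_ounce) 3037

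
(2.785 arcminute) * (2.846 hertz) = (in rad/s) 0.002306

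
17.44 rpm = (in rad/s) 1.826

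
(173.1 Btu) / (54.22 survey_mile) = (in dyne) 2.093e+05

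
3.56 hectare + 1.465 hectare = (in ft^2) 5.409e+05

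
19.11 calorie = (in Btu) 0.07578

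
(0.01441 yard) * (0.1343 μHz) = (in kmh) 6.371e-09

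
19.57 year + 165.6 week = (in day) 8302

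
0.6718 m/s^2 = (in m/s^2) 0.6718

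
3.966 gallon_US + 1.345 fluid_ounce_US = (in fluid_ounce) 509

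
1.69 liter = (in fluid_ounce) 57.15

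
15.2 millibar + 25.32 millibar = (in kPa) 4.052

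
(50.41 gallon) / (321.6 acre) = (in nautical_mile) 7.917e-11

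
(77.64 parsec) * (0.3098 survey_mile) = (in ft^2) 1.286e+22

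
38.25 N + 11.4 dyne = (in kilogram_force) 3.9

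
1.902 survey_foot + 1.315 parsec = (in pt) 1.15e+20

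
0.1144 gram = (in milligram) 114.4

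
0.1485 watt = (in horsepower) 0.0001991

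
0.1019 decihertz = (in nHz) 1.019e+07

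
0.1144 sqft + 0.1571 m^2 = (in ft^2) 1.805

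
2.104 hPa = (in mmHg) 1.578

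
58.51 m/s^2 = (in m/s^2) 58.51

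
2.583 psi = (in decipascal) 1.781e+05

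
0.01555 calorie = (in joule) 0.06506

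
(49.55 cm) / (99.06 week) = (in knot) 1.608e-08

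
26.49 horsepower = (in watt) 1.975e+04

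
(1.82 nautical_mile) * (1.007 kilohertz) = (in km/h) 1.222e+07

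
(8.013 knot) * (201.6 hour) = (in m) 2.992e+06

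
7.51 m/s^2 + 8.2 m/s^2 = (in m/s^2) 15.71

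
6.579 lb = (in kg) 2.984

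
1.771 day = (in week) 0.253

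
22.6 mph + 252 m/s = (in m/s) 262.1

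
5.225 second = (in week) 8.639e-06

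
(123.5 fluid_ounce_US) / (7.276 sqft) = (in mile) 3.357e-06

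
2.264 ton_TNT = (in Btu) 8.978e+06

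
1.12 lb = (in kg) 0.508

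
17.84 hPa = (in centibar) 1.784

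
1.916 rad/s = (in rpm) 18.3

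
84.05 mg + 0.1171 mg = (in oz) 0.002969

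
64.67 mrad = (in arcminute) 222.3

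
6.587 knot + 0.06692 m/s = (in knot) 6.717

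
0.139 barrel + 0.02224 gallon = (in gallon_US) 5.86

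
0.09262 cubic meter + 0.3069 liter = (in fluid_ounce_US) 3142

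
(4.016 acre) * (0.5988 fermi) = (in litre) 9.732e-09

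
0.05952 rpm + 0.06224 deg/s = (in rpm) 0.06989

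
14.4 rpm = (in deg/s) 86.4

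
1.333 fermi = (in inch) 5.248e-14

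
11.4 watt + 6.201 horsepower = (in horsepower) 6.216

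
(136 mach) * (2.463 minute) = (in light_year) 7.233e-10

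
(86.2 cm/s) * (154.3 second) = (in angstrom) 1.33e+12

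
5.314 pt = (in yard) 0.00205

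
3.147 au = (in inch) 1.853e+13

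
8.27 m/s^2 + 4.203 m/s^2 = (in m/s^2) 12.47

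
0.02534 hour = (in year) 2.893e-06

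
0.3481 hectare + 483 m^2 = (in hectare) 0.3964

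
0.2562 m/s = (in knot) 0.498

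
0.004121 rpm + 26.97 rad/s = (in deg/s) 1545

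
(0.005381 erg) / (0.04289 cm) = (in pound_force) 2.82e-07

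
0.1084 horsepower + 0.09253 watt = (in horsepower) 0.1085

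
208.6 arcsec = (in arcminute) 3.477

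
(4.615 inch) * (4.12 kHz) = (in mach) 1.418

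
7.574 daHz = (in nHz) 7.574e+10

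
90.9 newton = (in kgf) 9.269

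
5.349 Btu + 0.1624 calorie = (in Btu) 5.35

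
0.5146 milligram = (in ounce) 1.815e-05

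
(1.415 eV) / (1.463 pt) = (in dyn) 4.393e-11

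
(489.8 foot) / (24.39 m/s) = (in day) 7.084e-05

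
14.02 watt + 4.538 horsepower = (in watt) 3398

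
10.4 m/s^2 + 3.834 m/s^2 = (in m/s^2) 14.23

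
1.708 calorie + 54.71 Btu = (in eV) 3.603e+23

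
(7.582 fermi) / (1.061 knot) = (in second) 1.389e-14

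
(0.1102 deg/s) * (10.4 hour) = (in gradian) 4584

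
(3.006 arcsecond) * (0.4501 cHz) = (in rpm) 6.264e-07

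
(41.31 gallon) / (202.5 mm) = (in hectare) 7.722e-05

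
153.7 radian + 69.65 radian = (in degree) 1.28e+04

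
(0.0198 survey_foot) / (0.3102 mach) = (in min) 9.523e-07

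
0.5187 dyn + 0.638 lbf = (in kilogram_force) 0.2894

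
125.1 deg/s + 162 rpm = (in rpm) 182.9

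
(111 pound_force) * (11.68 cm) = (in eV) 3.599e+20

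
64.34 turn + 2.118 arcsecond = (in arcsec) 8.338e+07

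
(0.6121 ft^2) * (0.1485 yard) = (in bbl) 0.04857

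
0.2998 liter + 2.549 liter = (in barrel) 0.01792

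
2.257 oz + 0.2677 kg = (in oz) 11.7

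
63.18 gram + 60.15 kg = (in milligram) 6.021e+07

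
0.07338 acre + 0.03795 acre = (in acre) 0.1113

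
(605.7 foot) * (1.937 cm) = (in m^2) 3.576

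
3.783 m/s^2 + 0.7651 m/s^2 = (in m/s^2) 4.548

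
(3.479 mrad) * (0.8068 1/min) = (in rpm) 0.0004467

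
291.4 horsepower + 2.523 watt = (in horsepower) 291.4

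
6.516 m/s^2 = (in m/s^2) 6.516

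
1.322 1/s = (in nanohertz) 1.322e+09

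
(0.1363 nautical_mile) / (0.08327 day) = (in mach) 0.000103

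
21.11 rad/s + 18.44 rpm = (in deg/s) 1320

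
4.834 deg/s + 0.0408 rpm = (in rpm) 0.8465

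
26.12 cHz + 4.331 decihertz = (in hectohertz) 0.006943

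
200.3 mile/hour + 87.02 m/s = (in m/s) 176.6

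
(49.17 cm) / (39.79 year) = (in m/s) 3.918e-10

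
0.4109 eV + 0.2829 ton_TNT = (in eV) 7.388e+27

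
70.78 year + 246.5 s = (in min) 3.72e+07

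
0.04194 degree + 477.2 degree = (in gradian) 530.3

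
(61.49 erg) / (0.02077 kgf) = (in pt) 0.08557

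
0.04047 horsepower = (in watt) 30.18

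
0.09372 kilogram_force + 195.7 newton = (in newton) 196.6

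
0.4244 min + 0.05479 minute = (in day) 0.0003328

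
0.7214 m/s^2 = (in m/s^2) 0.7214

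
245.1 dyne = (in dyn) 245.1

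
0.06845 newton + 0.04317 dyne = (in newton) 0.06845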